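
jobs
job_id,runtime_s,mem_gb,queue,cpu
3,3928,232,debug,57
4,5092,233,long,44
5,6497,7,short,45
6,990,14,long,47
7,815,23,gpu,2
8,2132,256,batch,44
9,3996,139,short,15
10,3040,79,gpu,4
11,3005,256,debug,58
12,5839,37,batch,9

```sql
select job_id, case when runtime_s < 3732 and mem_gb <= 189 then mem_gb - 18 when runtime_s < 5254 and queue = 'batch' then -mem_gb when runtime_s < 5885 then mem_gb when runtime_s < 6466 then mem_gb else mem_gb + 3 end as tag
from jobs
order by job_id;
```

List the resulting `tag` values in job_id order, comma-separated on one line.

job_id=3: runtime_s < 5885 → 232
job_id=4: runtime_s < 5885 → 233
job_id=5: ELSE → 10
job_id=6: runtime_s < 3732 and mem_gb <= 189 → -4
job_id=7: runtime_s < 3732 and mem_gb <= 189 → 5
job_id=8: runtime_s < 5254 and queue = 'batch' → -256
job_id=9: runtime_s < 5885 → 139
job_id=10: runtime_s < 3732 and mem_gb <= 189 → 61
job_id=11: runtime_s < 5885 → 256
job_id=12: runtime_s < 5885 → 37

232, 233, 10, -4, 5, -256, 139, 61, 256, 37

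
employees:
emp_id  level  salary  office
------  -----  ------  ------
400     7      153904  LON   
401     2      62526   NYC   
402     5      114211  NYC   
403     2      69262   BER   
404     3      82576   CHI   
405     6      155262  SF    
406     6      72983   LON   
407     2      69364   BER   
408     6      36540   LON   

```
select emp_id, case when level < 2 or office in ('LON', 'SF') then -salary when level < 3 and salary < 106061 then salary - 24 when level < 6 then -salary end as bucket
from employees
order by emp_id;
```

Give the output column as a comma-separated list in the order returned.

emp_id=400: level < 2 or office in ('LON', 'SF') → -153904
emp_id=401: level < 3 and salary < 106061 → 62502
emp_id=402: level < 6 → -114211
emp_id=403: level < 3 and salary < 106061 → 69238
emp_id=404: level < 6 → -82576
emp_id=405: level < 2 or office in ('LON', 'SF') → -155262
emp_id=406: level < 2 or office in ('LON', 'SF') → -72983
emp_id=407: level < 3 and salary < 106061 → 69340
emp_id=408: level < 2 or office in ('LON', 'SF') → -36540

-153904, 62502, -114211, 69238, -82576, -155262, -72983, 69340, -36540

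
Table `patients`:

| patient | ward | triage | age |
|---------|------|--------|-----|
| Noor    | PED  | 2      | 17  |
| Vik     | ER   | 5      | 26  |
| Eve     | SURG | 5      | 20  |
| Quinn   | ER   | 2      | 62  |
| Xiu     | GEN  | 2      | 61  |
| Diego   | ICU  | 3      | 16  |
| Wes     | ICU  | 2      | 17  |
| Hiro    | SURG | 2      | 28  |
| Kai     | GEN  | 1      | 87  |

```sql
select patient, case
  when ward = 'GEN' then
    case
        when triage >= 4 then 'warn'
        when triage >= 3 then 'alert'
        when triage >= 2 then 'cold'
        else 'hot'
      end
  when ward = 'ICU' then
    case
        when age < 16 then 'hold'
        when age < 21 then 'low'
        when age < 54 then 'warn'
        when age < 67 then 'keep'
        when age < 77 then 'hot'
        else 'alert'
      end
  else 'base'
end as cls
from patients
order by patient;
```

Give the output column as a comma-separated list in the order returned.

patient=Diego: ward='ICU' → inner[age < 21] → low
patient=Eve: ward='SURG' → outer ELSE → base
patient=Hiro: ward='SURG' → outer ELSE → base
patient=Kai: ward='GEN' → inner[ELSE] → hot
patient=Noor: ward='PED' → outer ELSE → base
patient=Quinn: ward='ER' → outer ELSE → base
patient=Vik: ward='ER' → outer ELSE → base
patient=Wes: ward='ICU' → inner[age < 21] → low
patient=Xiu: ward='GEN' → inner[triage >= 2] → cold

low, base, base, hot, base, base, base, low, cold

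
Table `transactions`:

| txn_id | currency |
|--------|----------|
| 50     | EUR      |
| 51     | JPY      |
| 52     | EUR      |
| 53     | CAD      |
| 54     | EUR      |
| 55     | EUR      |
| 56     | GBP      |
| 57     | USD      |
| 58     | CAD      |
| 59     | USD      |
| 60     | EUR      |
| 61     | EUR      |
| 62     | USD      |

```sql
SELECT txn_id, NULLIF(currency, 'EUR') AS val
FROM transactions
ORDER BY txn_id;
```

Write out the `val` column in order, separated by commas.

NULL, JPY, NULL, CAD, NULL, NULL, GBP, USD, CAD, USD, NULL, NULL, USD

txn_id=50: currency=EUR vs EUR: equal → NULL
txn_id=51: currency=JPY vs EUR: differ → JPY
txn_id=52: currency=EUR vs EUR: equal → NULL
txn_id=53: currency=CAD vs EUR: differ → CAD
txn_id=54: currency=EUR vs EUR: equal → NULL
txn_id=55: currency=EUR vs EUR: equal → NULL
txn_id=56: currency=GBP vs EUR: differ → GBP
txn_id=57: currency=USD vs EUR: differ → USD
txn_id=58: currency=CAD vs EUR: differ → CAD
txn_id=59: currency=USD vs EUR: differ → USD
txn_id=60: currency=EUR vs EUR: equal → NULL
txn_id=61: currency=EUR vs EUR: equal → NULL
txn_id=62: currency=USD vs EUR: differ → USD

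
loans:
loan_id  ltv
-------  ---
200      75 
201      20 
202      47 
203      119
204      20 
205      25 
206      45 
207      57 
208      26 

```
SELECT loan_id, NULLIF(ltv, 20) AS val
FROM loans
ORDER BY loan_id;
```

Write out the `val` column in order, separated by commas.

75, NULL, 47, 119, NULL, 25, 45, 57, 26

loan_id=200: ltv=75 vs 20: differ → 75
loan_id=201: ltv=20 vs 20: equal → NULL
loan_id=202: ltv=47 vs 20: differ → 47
loan_id=203: ltv=119 vs 20: differ → 119
loan_id=204: ltv=20 vs 20: equal → NULL
loan_id=205: ltv=25 vs 20: differ → 25
loan_id=206: ltv=45 vs 20: differ → 45
loan_id=207: ltv=57 vs 20: differ → 57
loan_id=208: ltv=26 vs 20: differ → 26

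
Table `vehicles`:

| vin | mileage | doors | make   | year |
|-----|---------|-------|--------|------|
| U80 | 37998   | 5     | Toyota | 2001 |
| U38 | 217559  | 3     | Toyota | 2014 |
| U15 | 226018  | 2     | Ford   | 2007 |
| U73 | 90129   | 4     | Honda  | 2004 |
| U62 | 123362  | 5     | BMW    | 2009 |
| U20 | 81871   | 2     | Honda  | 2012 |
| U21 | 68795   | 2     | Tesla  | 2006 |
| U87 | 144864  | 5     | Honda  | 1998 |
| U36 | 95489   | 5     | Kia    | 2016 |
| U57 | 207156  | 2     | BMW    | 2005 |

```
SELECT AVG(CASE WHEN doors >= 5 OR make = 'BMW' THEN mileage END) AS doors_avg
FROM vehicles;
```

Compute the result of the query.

121773.8

vin=U80: ✓ → 37998
vin=U38: ✗
vin=U15: ✗
vin=U73: ✗
vin=U62: ✓ → 123362
vin=U20: ✗
vin=U21: ✗
vin=U87: ✓ → 144864
vin=U36: ✓ → 95489
vin=U57: ✓ → 207156
doors_avg = (37998 + 123362 + 144864 + 95489 + 207156) / 5 = 121773.8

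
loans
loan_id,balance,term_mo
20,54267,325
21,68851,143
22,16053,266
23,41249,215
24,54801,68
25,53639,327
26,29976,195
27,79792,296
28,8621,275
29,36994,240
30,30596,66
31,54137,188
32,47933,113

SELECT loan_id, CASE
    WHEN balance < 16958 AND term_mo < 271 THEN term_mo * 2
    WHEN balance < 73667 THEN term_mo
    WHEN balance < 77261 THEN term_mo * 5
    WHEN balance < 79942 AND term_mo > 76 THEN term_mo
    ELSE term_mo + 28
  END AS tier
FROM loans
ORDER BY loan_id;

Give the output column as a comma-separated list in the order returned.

loan_id=20: balance < 73667 → 325
loan_id=21: balance < 73667 → 143
loan_id=22: balance < 16958 AND term_mo < 271 → 532
loan_id=23: balance < 73667 → 215
loan_id=24: balance < 73667 → 68
loan_id=25: balance < 73667 → 327
loan_id=26: balance < 73667 → 195
loan_id=27: balance < 79942 AND term_mo > 76 → 296
loan_id=28: balance < 73667 → 275
loan_id=29: balance < 73667 → 240
loan_id=30: balance < 73667 → 66
loan_id=31: balance < 73667 → 188
loan_id=32: balance < 73667 → 113

325, 143, 532, 215, 68, 327, 195, 296, 275, 240, 66, 188, 113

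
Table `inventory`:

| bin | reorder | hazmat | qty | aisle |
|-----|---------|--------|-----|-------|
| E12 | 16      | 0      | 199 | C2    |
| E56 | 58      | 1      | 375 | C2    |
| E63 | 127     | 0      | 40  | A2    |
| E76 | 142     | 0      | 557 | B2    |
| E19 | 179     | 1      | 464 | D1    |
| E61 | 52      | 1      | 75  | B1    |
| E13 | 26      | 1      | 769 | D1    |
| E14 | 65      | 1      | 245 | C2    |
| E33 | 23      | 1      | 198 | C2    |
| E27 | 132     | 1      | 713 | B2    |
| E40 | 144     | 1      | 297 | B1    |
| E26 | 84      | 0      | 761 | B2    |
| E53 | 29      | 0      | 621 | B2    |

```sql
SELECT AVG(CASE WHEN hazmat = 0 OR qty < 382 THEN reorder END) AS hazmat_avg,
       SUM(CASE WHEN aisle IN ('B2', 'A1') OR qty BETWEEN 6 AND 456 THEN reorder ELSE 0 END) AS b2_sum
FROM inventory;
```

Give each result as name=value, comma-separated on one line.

[hazmat_avg: hazmat = 0 OR qty < 382]
bin=E12: ✓ → 16
bin=E56: ✓ → 58
bin=E63: ✓ → 127
bin=E76: ✓ → 142
bin=E19: ✗
bin=E61: ✓ → 52
bin=E13: ✗
bin=E14: ✓ → 65
bin=E33: ✓ → 23
bin=E27: ✗
bin=E40: ✓ → 144
bin=E26: ✓ → 84
bin=E53: ✓ → 29
hazmat_avg = (16 + 58 + 127 + 142 + 52 + 65 + 23 + 144 + 84 + 29) / 10 = 74
—
[b2_sum: aisle IN ('B2', 'A1') OR qty BETWEEN 6 AND 456]
bin=E12: ✓ → 16
bin=E56: ✓ → 58
bin=E63: ✓ → 127
bin=E76: ✓ → 142
bin=E19: ✗
bin=E61: ✓ → 52
bin=E13: ✗
bin=E14: ✓ → 65
bin=E33: ✓ → 23
bin=E27: ✓ → 132
bin=E40: ✓ → 144
bin=E26: ✓ → 84
bin=E53: ✓ → 29
b2_sum = 16 + 58 + 127 + 142 + 52 + 65 + 23 + 132 + 144 + 84 + 29 = 872

hazmat_avg=74, b2_sum=872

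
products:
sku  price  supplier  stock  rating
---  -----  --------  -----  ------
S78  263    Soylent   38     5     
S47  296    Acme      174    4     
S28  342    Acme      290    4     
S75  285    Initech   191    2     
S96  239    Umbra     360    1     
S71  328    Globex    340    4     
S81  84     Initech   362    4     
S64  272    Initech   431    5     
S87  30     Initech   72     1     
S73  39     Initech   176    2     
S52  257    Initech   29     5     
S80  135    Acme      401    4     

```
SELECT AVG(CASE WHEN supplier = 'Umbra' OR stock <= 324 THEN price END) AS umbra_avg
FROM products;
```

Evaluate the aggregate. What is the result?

218.875

sku=S78: ✓ → 263
sku=S47: ✓ → 296
sku=S28: ✓ → 342
sku=S75: ✓ → 285
sku=S96: ✓ → 239
sku=S71: ✗
sku=S81: ✗
sku=S64: ✗
sku=S87: ✓ → 30
sku=S73: ✓ → 39
sku=S52: ✓ → 257
sku=S80: ✗
umbra_avg = (263 + 296 + 342 + 285 + 239 + 30 + 39 + 257) / 8 = 218.875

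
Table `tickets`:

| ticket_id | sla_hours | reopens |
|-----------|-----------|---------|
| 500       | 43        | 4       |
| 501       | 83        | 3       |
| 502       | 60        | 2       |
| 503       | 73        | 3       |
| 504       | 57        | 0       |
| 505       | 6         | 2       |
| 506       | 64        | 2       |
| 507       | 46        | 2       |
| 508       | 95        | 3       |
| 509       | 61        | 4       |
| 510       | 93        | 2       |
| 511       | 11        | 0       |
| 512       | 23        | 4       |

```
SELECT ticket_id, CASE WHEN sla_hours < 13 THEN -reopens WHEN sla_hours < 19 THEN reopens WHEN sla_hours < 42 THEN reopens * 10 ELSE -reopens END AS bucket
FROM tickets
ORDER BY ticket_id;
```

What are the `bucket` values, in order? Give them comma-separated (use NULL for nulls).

-4, -3, -2, -3, 0, -2, -2, -2, -3, -4, -2, 0, 40

ticket_id=500: ELSE → -4
ticket_id=501: ELSE → -3
ticket_id=502: ELSE → -2
ticket_id=503: ELSE → -3
ticket_id=504: ELSE → 0
ticket_id=505: sla_hours < 13 → -2
ticket_id=506: ELSE → -2
ticket_id=507: ELSE → -2
ticket_id=508: ELSE → -3
ticket_id=509: ELSE → -4
ticket_id=510: ELSE → -2
ticket_id=511: sla_hours < 13 → 0
ticket_id=512: sla_hours < 42 → 40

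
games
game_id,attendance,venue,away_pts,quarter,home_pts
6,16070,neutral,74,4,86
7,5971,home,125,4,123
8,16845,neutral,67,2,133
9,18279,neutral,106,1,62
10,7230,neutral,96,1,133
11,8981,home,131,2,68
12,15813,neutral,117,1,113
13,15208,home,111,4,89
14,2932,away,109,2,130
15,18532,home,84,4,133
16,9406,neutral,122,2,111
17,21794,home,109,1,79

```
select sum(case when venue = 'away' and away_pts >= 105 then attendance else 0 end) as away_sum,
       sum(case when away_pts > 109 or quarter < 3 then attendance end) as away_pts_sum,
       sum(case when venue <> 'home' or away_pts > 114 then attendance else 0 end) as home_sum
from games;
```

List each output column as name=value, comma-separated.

[away_sum: venue = 'away' and away_pts >= 105]
game_id=6: ✗
game_id=7: ✗
game_id=8: ✗
game_id=9: ✗
game_id=10: ✗
game_id=11: ✗
game_id=12: ✗
game_id=13: ✗
game_id=14: ✓ → 2932
game_id=15: ✗
game_id=16: ✗
game_id=17: ✗
away_sum = 2932
—
[away_pts_sum: away_pts > 109 or quarter < 3]
game_id=6: ✗
game_id=7: ✓ → 5971
game_id=8: ✓ → 16845
game_id=9: ✓ → 18279
game_id=10: ✓ → 7230
game_id=11: ✓ → 8981
game_id=12: ✓ → 15813
game_id=13: ✓ → 15208
game_id=14: ✓ → 2932
game_id=15: ✗
game_id=16: ✓ → 9406
game_id=17: ✓ → 21794
away_pts_sum = 5971 + 16845 + 18279 + 7230 + 8981 + 15813 + 15208 + 2932 + 9406 + 21794 = 122459
—
[home_sum: venue <> 'home' or away_pts > 114]
game_id=6: ✓ → 16070
game_id=7: ✓ → 5971
game_id=8: ✓ → 16845
game_id=9: ✓ → 18279
game_id=10: ✓ → 7230
game_id=11: ✓ → 8981
game_id=12: ✓ → 15813
game_id=13: ✗
game_id=14: ✓ → 2932
game_id=15: ✗
game_id=16: ✓ → 9406
game_id=17: ✗
home_sum = 16070 + 5971 + 16845 + 18279 + 7230 + 8981 + 15813 + 2932 + 9406 = 101527

away_sum=2932, away_pts_sum=122459, home_sum=101527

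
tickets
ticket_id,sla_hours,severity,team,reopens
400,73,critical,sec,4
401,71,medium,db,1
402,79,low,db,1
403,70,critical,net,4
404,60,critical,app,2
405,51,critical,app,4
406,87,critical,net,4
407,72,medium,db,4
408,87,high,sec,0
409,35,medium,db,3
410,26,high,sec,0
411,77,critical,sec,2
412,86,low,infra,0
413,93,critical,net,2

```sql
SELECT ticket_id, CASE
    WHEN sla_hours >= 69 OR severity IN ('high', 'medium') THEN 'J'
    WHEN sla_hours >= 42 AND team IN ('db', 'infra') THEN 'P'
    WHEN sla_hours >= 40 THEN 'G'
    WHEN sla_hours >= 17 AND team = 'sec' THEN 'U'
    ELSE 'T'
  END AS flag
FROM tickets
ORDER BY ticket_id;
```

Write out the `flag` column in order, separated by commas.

J, J, J, J, G, G, J, J, J, J, J, J, J, J

ticket_id=400: sla_hours >= 69 OR severity IN ('high', 'medium') → J
ticket_id=401: sla_hours >= 69 OR severity IN ('high', 'medium') → J
ticket_id=402: sla_hours >= 69 OR severity IN ('high', 'medium') → J
ticket_id=403: sla_hours >= 69 OR severity IN ('high', 'medium') → J
ticket_id=404: sla_hours >= 40 → G
ticket_id=405: sla_hours >= 40 → G
ticket_id=406: sla_hours >= 69 OR severity IN ('high', 'medium') → J
ticket_id=407: sla_hours >= 69 OR severity IN ('high', 'medium') → J
ticket_id=408: sla_hours >= 69 OR severity IN ('high', 'medium') → J
ticket_id=409: sla_hours >= 69 OR severity IN ('high', 'medium') → J
ticket_id=410: sla_hours >= 69 OR severity IN ('high', 'medium') → J
ticket_id=411: sla_hours >= 69 OR severity IN ('high', 'medium') → J
ticket_id=412: sla_hours >= 69 OR severity IN ('high', 'medium') → J
ticket_id=413: sla_hours >= 69 OR severity IN ('high', 'medium') → J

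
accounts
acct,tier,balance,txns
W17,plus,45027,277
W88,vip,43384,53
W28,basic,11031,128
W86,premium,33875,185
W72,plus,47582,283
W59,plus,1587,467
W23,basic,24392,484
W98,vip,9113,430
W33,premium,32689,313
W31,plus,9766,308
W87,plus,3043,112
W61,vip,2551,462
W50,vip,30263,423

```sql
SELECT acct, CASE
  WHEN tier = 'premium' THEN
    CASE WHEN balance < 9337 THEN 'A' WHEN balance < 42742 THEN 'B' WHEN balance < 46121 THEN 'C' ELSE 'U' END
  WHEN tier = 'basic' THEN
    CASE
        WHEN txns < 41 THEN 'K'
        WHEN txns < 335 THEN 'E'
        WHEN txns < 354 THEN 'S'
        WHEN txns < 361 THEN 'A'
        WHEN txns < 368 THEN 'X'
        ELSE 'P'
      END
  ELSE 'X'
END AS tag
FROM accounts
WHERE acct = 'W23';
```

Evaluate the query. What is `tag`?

P

acct = W23: tier=basic, balance=24392, txns=484.
tier='basic' → inner[ELSE] → P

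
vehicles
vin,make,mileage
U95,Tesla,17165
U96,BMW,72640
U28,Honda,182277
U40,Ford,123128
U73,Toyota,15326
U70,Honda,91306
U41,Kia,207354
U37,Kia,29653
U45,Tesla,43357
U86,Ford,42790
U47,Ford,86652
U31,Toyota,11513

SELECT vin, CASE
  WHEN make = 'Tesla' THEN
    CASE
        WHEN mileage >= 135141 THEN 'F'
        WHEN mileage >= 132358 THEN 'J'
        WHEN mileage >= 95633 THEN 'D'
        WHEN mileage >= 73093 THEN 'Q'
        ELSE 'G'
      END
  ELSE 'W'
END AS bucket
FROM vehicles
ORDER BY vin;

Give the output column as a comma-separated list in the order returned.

vin=U28: make='Honda' → outer ELSE → W
vin=U31: make='Toyota' → outer ELSE → W
vin=U37: make='Kia' → outer ELSE → W
vin=U40: make='Ford' → outer ELSE → W
vin=U41: make='Kia' → outer ELSE → W
vin=U45: make='Tesla' → inner[ELSE] → G
vin=U47: make='Ford' → outer ELSE → W
vin=U70: make='Honda' → outer ELSE → W
vin=U73: make='Toyota' → outer ELSE → W
vin=U86: make='Ford' → outer ELSE → W
vin=U95: make='Tesla' → inner[ELSE] → G
vin=U96: make='BMW' → outer ELSE → W

W, W, W, W, W, G, W, W, W, W, G, W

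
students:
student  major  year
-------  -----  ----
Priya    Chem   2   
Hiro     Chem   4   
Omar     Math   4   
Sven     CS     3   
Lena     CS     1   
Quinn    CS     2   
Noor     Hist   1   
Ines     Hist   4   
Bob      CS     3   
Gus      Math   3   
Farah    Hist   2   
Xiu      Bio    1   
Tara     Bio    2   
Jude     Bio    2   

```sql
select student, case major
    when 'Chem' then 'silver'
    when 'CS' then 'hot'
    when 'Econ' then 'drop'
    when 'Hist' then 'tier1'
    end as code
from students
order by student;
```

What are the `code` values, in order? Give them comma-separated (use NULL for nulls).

student=Bob: major='CS' → hot
student=Farah: major='Hist' → tier1
student=Gus: (no match → NULL) → NULL
student=Hiro: major='Chem' → silver
student=Ines: major='Hist' → tier1
student=Jude: (no match → NULL) → NULL
student=Lena: major='CS' → hot
student=Noor: major='Hist' → tier1
student=Omar: (no match → NULL) → NULL
student=Priya: major='Chem' → silver
student=Quinn: major='CS' → hot
student=Sven: major='CS' → hot
student=Tara: (no match → NULL) → NULL
student=Xiu: (no match → NULL) → NULL

hot, tier1, NULL, silver, tier1, NULL, hot, tier1, NULL, silver, hot, hot, NULL, NULL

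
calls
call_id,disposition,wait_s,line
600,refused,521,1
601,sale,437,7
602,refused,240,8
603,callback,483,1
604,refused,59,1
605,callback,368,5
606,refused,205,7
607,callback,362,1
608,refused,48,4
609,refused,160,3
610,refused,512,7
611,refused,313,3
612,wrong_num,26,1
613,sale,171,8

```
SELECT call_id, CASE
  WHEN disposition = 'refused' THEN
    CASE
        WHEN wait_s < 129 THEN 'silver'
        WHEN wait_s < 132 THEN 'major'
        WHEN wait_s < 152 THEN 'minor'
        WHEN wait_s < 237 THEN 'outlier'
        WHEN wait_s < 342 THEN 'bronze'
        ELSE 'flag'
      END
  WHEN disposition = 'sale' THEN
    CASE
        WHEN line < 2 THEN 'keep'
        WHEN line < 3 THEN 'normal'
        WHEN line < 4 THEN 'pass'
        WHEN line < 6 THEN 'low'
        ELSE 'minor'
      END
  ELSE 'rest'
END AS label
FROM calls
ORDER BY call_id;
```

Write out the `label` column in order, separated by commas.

flag, minor, bronze, rest, silver, rest, outlier, rest, silver, outlier, flag, bronze, rest, minor

call_id=600: disposition='refused' → inner[ELSE] → flag
call_id=601: disposition='sale' → inner[ELSE] → minor
call_id=602: disposition='refused' → inner[wait_s < 342] → bronze
call_id=603: disposition='callback' → outer ELSE → rest
call_id=604: disposition='refused' → inner[wait_s < 129] → silver
call_id=605: disposition='callback' → outer ELSE → rest
call_id=606: disposition='refused' → inner[wait_s < 237] → outlier
call_id=607: disposition='callback' → outer ELSE → rest
call_id=608: disposition='refused' → inner[wait_s < 129] → silver
call_id=609: disposition='refused' → inner[wait_s < 237] → outlier
call_id=610: disposition='refused' → inner[ELSE] → flag
call_id=611: disposition='refused' → inner[wait_s < 342] → bronze
call_id=612: disposition='wrong_num' → outer ELSE → rest
call_id=613: disposition='sale' → inner[ELSE] → minor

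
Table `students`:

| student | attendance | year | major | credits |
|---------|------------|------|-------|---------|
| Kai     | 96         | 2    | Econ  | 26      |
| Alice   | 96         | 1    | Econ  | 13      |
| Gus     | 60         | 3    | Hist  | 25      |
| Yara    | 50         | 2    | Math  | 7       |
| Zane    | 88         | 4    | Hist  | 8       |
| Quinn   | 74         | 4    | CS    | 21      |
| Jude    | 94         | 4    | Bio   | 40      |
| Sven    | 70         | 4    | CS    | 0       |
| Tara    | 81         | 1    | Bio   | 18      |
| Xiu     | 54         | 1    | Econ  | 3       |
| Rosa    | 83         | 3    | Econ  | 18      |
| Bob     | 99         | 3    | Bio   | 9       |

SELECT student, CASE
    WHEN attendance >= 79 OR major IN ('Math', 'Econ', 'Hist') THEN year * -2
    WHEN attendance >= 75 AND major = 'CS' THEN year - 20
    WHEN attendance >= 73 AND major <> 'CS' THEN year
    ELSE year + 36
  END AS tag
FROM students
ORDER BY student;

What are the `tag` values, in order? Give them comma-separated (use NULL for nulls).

-2, -6, -6, -8, -4, 40, -6, 40, -2, -2, -4, -8

student=Alice: attendance >= 79 OR major IN ('Math', 'Econ', 'Hist') → -2
student=Bob: attendance >= 79 OR major IN ('Math', 'Econ', 'Hist') → -6
student=Gus: attendance >= 79 OR major IN ('Math', 'Econ', 'Hist') → -6
student=Jude: attendance >= 79 OR major IN ('Math', 'Econ', 'Hist') → -8
student=Kai: attendance >= 79 OR major IN ('Math', 'Econ', 'Hist') → -4
student=Quinn: ELSE → 40
student=Rosa: attendance >= 79 OR major IN ('Math', 'Econ', 'Hist') → -6
student=Sven: ELSE → 40
student=Tara: attendance >= 79 OR major IN ('Math', 'Econ', 'Hist') → -2
student=Xiu: attendance >= 79 OR major IN ('Math', 'Econ', 'Hist') → -2
student=Yara: attendance >= 79 OR major IN ('Math', 'Econ', 'Hist') → -4
student=Zane: attendance >= 79 OR major IN ('Math', 'Econ', 'Hist') → -8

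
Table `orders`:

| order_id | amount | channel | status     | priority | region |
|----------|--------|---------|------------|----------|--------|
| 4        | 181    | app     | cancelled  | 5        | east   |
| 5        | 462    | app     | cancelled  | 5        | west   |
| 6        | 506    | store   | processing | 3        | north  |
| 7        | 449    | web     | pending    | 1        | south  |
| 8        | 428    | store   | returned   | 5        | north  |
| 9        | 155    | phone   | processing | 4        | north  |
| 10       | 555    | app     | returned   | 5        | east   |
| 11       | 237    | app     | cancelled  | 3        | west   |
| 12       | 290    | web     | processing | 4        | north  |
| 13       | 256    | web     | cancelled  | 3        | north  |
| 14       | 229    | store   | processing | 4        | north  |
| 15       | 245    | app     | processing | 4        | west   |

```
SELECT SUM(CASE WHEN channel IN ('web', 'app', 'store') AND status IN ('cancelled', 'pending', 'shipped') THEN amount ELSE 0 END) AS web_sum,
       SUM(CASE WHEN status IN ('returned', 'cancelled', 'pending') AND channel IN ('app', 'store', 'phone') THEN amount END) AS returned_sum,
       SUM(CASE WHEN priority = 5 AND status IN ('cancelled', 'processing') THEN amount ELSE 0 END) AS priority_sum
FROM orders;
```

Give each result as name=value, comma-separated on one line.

[web_sum: channel IN ('web', 'app', 'store') AND status IN ('cancelled', 'pending', 'shipped')]
order_id=4: ✓ → 181
order_id=5: ✓ → 462
order_id=6: ✗
order_id=7: ✓ → 449
order_id=8: ✗
order_id=9: ✗
order_id=10: ✗
order_id=11: ✓ → 237
order_id=12: ✗
order_id=13: ✓ → 256
order_id=14: ✗
order_id=15: ✗
web_sum = 181 + 462 + 449 + 237 + 256 = 1585
—
[returned_sum: status IN ('returned', 'cancelled', 'pending') AND channel IN ('app', 'store', 'phone')]
order_id=4: ✓ → 181
order_id=5: ✓ → 462
order_id=6: ✗
order_id=7: ✗
order_id=8: ✓ → 428
order_id=9: ✗
order_id=10: ✓ → 555
order_id=11: ✓ → 237
order_id=12: ✗
order_id=13: ✗
order_id=14: ✗
order_id=15: ✗
returned_sum = 181 + 462 + 428 + 555 + 237 = 1863
—
[priority_sum: priority = 5 AND status IN ('cancelled', 'processing')]
order_id=4: ✓ → 181
order_id=5: ✓ → 462
order_id=6: ✗
order_id=7: ✗
order_id=8: ✗
order_id=9: ✗
order_id=10: ✗
order_id=11: ✗
order_id=12: ✗
order_id=13: ✗
order_id=14: ✗
order_id=15: ✗
priority_sum = 181 + 462 = 643

web_sum=1585, returned_sum=1863, priority_sum=643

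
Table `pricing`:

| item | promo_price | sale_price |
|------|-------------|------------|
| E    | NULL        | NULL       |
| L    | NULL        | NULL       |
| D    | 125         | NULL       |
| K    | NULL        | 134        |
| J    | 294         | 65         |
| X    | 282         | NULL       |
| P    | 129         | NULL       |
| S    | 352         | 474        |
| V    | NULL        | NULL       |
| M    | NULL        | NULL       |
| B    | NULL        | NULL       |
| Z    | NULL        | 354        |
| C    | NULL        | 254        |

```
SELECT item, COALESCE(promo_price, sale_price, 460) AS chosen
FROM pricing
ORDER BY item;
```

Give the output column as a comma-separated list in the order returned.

item=B: promo_price=NULL, sale_price=NULL, → literal 460 → 460
item=C: promo_price=NULL, sale_price=254 → 254
item=D: promo_price=125 → 125
item=E: promo_price=NULL, sale_price=NULL, → literal 460 → 460
item=J: promo_price=294 → 294
item=K: promo_price=NULL, sale_price=134 → 134
item=L: promo_price=NULL, sale_price=NULL, → literal 460 → 460
item=M: promo_price=NULL, sale_price=NULL, → literal 460 → 460
item=P: promo_price=129 → 129
item=S: promo_price=352 → 352
item=V: promo_price=NULL, sale_price=NULL, → literal 460 → 460
item=X: promo_price=282 → 282
item=Z: promo_price=NULL, sale_price=354 → 354

460, 254, 125, 460, 294, 134, 460, 460, 129, 352, 460, 282, 354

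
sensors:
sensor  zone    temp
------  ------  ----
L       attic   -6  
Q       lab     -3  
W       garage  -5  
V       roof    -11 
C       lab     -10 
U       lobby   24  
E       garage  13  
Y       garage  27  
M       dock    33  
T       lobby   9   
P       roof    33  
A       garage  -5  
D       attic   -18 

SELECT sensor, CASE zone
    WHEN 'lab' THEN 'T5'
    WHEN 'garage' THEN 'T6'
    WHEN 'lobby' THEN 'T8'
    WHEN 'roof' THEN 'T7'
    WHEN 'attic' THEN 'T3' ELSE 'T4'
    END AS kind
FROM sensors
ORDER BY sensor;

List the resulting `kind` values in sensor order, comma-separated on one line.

sensor=A: zone='garage' → T6
sensor=C: zone='lab' → T5
sensor=D: zone='attic' → T3
sensor=E: zone='garage' → T6
sensor=L: zone='attic' → T3
sensor=M: ELSE → T4
sensor=P: zone='roof' → T7
sensor=Q: zone='lab' → T5
sensor=T: zone='lobby' → T8
sensor=U: zone='lobby' → T8
sensor=V: zone='roof' → T7
sensor=W: zone='garage' → T6
sensor=Y: zone='garage' → T6

T6, T5, T3, T6, T3, T4, T7, T5, T8, T8, T7, T6, T6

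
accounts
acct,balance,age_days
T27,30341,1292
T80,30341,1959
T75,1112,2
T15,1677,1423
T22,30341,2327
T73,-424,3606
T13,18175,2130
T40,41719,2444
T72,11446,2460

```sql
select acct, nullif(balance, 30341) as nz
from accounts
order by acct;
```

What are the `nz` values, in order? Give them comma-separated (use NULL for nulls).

acct=T13: balance=18175 vs 30341: differ → 18175
acct=T15: balance=1677 vs 30341: differ → 1677
acct=T22: balance=30341 vs 30341: equal → NULL
acct=T27: balance=30341 vs 30341: equal → NULL
acct=T40: balance=41719 vs 30341: differ → 41719
acct=T72: balance=11446 vs 30341: differ → 11446
acct=T73: balance=-424 vs 30341: differ → -424
acct=T75: balance=1112 vs 30341: differ → 1112
acct=T80: balance=30341 vs 30341: equal → NULL

18175, 1677, NULL, NULL, 41719, 11446, -424, 1112, NULL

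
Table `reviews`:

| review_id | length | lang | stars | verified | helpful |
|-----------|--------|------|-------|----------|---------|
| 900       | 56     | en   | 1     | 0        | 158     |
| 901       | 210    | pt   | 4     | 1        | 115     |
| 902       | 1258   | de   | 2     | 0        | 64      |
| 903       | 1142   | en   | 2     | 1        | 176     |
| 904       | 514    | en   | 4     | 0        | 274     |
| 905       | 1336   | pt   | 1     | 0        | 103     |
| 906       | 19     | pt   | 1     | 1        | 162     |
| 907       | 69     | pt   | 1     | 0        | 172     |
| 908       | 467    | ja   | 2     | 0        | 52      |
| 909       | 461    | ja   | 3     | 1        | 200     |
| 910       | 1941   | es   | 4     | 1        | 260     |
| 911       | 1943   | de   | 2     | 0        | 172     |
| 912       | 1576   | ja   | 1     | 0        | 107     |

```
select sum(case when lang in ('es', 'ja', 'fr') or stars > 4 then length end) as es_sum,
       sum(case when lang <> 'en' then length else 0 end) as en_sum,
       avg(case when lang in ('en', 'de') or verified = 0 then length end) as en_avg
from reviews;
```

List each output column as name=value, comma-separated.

es_sum=4445, en_sum=9280, en_avg=929

[es_sum: lang in ('es', 'ja', 'fr') or stars > 4]
review_id=900: ✗
review_id=901: ✗
review_id=902: ✗
review_id=903: ✗
review_id=904: ✗
review_id=905: ✗
review_id=906: ✗
review_id=907: ✗
review_id=908: ✓ → 467
review_id=909: ✓ → 461
review_id=910: ✓ → 1941
review_id=911: ✗
review_id=912: ✓ → 1576
es_sum = 467 + 461 + 1941 + 1576 = 4445
—
[en_sum: lang <> 'en']
review_id=900: ✗
review_id=901: ✓ → 210
review_id=902: ✓ → 1258
review_id=903: ✗
review_id=904: ✗
review_id=905: ✓ → 1336
review_id=906: ✓ → 19
review_id=907: ✓ → 69
review_id=908: ✓ → 467
review_id=909: ✓ → 461
review_id=910: ✓ → 1941
review_id=911: ✓ → 1943
review_id=912: ✓ → 1576
en_sum = 210 + 1258 + 1336 + 19 + 69 + 467 + 461 + 1941 + 1943 + 1576 = 9280
—
[en_avg: lang in ('en', 'de') or verified = 0]
review_id=900: ✓ → 56
review_id=901: ✗
review_id=902: ✓ → 1258
review_id=903: ✓ → 1142
review_id=904: ✓ → 514
review_id=905: ✓ → 1336
review_id=906: ✗
review_id=907: ✓ → 69
review_id=908: ✓ → 467
review_id=909: ✗
review_id=910: ✗
review_id=911: ✓ → 1943
review_id=912: ✓ → 1576
en_avg = (56 + 1258 + 1142 + 514 + 1336 + 69 + 467 + 1943 + 1576) / 9 = 929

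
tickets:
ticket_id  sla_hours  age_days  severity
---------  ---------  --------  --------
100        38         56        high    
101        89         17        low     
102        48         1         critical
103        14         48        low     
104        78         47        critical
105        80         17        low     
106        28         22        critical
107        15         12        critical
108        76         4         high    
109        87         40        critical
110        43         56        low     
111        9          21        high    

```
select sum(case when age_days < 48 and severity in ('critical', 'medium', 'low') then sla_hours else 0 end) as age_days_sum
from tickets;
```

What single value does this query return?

ticket_id=100: ✗
ticket_id=101: ✓ → 89
ticket_id=102: ✓ → 48
ticket_id=103: ✗
ticket_id=104: ✓ → 78
ticket_id=105: ✓ → 80
ticket_id=106: ✓ → 28
ticket_id=107: ✓ → 15
ticket_id=108: ✗
ticket_id=109: ✓ → 87
ticket_id=110: ✗
ticket_id=111: ✗
age_days_sum = 89 + 48 + 78 + 80 + 28 + 15 + 87 = 425

425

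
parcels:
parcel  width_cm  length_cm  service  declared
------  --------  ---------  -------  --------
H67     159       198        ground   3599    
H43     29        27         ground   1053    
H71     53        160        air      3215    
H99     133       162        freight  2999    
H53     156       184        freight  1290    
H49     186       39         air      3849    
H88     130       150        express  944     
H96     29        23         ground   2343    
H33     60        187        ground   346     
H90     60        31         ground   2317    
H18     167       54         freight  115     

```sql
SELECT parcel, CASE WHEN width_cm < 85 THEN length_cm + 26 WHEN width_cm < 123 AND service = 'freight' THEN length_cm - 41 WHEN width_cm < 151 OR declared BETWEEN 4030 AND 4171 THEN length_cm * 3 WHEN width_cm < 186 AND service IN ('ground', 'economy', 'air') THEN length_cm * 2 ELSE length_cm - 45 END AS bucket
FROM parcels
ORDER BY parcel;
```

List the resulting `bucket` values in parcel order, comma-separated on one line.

parcel=H18: ELSE → 9
parcel=H33: width_cm < 85 → 213
parcel=H43: width_cm < 85 → 53
parcel=H49: ELSE → -6
parcel=H53: ELSE → 139
parcel=H67: width_cm < 186 AND service IN ('ground', 'economy', 'air') → 396
parcel=H71: width_cm < 85 → 186
parcel=H88: width_cm < 151 OR declared BETWEEN 4030 AND 4171 → 450
parcel=H90: width_cm < 85 → 57
parcel=H96: width_cm < 85 → 49
parcel=H99: width_cm < 151 OR declared BETWEEN 4030 AND 4171 → 486

9, 213, 53, -6, 139, 396, 186, 450, 57, 49, 486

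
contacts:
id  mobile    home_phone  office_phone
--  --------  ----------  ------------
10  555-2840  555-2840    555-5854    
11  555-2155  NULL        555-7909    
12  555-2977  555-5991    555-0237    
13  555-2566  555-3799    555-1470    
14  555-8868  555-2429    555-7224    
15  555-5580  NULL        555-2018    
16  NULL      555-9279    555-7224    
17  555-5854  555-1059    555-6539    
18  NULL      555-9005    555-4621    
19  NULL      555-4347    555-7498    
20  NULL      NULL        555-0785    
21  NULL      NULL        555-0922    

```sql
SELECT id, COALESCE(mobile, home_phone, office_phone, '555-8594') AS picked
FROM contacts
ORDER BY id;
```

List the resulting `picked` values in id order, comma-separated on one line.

id=10: mobile=555-2840 → 555-2840
id=11: mobile=555-2155 → 555-2155
id=12: mobile=555-2977 → 555-2977
id=13: mobile=555-2566 → 555-2566
id=14: mobile=555-8868 → 555-8868
id=15: mobile=555-5580 → 555-5580
id=16: mobile=NULL, home_phone=555-9279 → 555-9279
id=17: mobile=555-5854 → 555-5854
id=18: mobile=NULL, home_phone=555-9005 → 555-9005
id=19: mobile=NULL, home_phone=555-4347 → 555-4347
id=20: mobile=NULL, home_phone=NULL, office_phone=555-0785 → 555-0785
id=21: mobile=NULL, home_phone=NULL, office_phone=555-0922 → 555-0922

555-2840, 555-2155, 555-2977, 555-2566, 555-8868, 555-5580, 555-9279, 555-5854, 555-9005, 555-4347, 555-0785, 555-0922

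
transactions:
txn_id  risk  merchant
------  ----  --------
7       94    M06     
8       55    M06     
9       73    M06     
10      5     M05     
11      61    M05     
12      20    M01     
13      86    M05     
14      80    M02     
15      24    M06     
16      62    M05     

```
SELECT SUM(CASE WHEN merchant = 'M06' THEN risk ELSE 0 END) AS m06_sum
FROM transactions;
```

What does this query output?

txn_id=7: ✓ → 94
txn_id=8: ✓ → 55
txn_id=9: ✓ → 73
txn_id=10: ✗
txn_id=11: ✗
txn_id=12: ✗
txn_id=13: ✗
txn_id=14: ✗
txn_id=15: ✓ → 24
txn_id=16: ✗
m06_sum = 94 + 55 + 73 + 24 = 246

246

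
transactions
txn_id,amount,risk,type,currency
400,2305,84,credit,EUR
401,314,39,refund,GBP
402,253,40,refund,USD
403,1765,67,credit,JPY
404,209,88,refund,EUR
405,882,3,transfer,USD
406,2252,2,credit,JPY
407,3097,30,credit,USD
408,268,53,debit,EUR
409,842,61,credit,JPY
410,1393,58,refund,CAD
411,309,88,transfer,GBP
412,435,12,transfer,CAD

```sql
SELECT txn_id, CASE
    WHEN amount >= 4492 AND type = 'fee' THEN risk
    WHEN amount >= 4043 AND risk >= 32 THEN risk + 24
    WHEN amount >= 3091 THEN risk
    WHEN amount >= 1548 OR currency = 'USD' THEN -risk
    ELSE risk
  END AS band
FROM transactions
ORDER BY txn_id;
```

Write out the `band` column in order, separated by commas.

-84, 39, -40, -67, 88, -3, -2, 30, 53, 61, 58, 88, 12

txn_id=400: amount >= 1548 OR currency = 'USD' → -84
txn_id=401: ELSE → 39
txn_id=402: amount >= 1548 OR currency = 'USD' → -40
txn_id=403: amount >= 1548 OR currency = 'USD' → -67
txn_id=404: ELSE → 88
txn_id=405: amount >= 1548 OR currency = 'USD' → -3
txn_id=406: amount >= 1548 OR currency = 'USD' → -2
txn_id=407: amount >= 3091 → 30
txn_id=408: ELSE → 53
txn_id=409: ELSE → 61
txn_id=410: ELSE → 58
txn_id=411: ELSE → 88
txn_id=412: ELSE → 12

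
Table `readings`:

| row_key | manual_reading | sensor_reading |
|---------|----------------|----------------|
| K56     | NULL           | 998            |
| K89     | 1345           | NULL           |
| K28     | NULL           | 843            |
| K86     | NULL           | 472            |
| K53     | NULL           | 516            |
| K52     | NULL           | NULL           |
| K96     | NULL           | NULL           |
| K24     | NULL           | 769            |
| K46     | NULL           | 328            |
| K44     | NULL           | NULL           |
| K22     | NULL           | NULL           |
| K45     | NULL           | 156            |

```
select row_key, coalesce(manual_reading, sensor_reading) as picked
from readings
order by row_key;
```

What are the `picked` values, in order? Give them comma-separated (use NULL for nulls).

row_key=K22: manual_reading=NULL, sensor_reading=NULL (all NULL) → NULL
row_key=K24: manual_reading=NULL, sensor_reading=769 → 769
row_key=K28: manual_reading=NULL, sensor_reading=843 → 843
row_key=K44: manual_reading=NULL, sensor_reading=NULL (all NULL) → NULL
row_key=K45: manual_reading=NULL, sensor_reading=156 → 156
row_key=K46: manual_reading=NULL, sensor_reading=328 → 328
row_key=K52: manual_reading=NULL, sensor_reading=NULL (all NULL) → NULL
row_key=K53: manual_reading=NULL, sensor_reading=516 → 516
row_key=K56: manual_reading=NULL, sensor_reading=998 → 998
row_key=K86: manual_reading=NULL, sensor_reading=472 → 472
row_key=K89: manual_reading=1345 → 1345
row_key=K96: manual_reading=NULL, sensor_reading=NULL (all NULL) → NULL

NULL, 769, 843, NULL, 156, 328, NULL, 516, 998, 472, 1345, NULL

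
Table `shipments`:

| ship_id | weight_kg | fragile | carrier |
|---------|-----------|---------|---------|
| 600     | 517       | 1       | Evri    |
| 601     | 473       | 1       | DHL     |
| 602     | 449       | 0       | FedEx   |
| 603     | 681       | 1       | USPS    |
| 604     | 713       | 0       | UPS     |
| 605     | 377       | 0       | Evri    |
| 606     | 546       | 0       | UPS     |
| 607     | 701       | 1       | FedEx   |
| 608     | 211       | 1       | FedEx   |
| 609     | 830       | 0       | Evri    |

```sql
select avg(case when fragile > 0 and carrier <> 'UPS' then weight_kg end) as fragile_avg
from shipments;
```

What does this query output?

516.6

ship_id=600: ✓ → 517
ship_id=601: ✓ → 473
ship_id=602: ✗
ship_id=603: ✓ → 681
ship_id=604: ✗
ship_id=605: ✗
ship_id=606: ✗
ship_id=607: ✓ → 701
ship_id=608: ✓ → 211
ship_id=609: ✗
fragile_avg = (517 + 473 + 681 + 701 + 211) / 5 = 516.6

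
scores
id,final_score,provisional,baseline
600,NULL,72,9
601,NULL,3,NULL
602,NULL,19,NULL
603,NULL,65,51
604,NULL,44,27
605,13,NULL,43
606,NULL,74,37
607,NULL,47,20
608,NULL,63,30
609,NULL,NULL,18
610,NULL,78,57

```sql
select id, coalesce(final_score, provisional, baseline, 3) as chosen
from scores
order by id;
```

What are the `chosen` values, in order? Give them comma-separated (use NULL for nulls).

id=600: final_score=NULL, provisional=72 → 72
id=601: final_score=NULL, provisional=3 → 3
id=602: final_score=NULL, provisional=19 → 19
id=603: final_score=NULL, provisional=65 → 65
id=604: final_score=NULL, provisional=44 → 44
id=605: final_score=13 → 13
id=606: final_score=NULL, provisional=74 → 74
id=607: final_score=NULL, provisional=47 → 47
id=608: final_score=NULL, provisional=63 → 63
id=609: final_score=NULL, provisional=NULL, baseline=18 → 18
id=610: final_score=NULL, provisional=78 → 78

72, 3, 19, 65, 44, 13, 74, 47, 63, 18, 78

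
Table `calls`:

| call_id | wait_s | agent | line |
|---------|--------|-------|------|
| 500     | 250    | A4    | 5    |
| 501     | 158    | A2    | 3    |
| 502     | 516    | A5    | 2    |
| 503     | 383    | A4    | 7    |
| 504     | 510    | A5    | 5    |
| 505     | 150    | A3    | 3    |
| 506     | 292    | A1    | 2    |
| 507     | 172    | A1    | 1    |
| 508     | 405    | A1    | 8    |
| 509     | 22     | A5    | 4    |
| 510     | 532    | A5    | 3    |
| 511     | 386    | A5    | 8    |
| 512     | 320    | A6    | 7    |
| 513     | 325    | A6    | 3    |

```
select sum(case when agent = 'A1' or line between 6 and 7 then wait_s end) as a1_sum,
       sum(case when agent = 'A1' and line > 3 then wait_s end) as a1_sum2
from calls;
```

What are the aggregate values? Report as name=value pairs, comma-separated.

[a1_sum: agent = 'A1' or line between 6 and 7]
call_id=500: ✗
call_id=501: ✗
call_id=502: ✗
call_id=503: ✓ → 383
call_id=504: ✗
call_id=505: ✗
call_id=506: ✓ → 292
call_id=507: ✓ → 172
call_id=508: ✓ → 405
call_id=509: ✗
call_id=510: ✗
call_id=511: ✗
call_id=512: ✓ → 320
call_id=513: ✗
a1_sum = 383 + 292 + 172 + 405 + 320 = 1572
—
[a1_sum2: agent = 'A1' and line > 3]
call_id=500: ✗
call_id=501: ✗
call_id=502: ✗
call_id=503: ✗
call_id=504: ✗
call_id=505: ✗
call_id=506: ✗
call_id=507: ✗
call_id=508: ✓ → 405
call_id=509: ✗
call_id=510: ✗
call_id=511: ✗
call_id=512: ✗
call_id=513: ✗
a1_sum2 = 405

a1_sum=1572, a1_sum2=405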